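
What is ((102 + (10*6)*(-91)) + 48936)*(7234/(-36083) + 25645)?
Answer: 40324523214978/36083 ≈ 1.1175e+9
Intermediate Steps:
((102 + (10*6)*(-91)) + 48936)*(7234/(-36083) + 25645) = ((102 + 60*(-91)) + 48936)*(7234*(-1/36083) + 25645) = ((102 - 5460) + 48936)*(-7234/36083 + 25645) = (-5358 + 48936)*(925341301/36083) = 43578*(925341301/36083) = 40324523214978/36083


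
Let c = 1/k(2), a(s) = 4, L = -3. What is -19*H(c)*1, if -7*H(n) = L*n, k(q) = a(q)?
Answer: -57/28 ≈ -2.0357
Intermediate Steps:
k(q) = 4
c = ¼ (c = 1/4 = ¼ ≈ 0.25000)
H(n) = 3*n/7 (H(n) = -(-3)*n/7 = 3*n/7)
-19*H(c)*1 = -57/(7*4)*1 = -19*3/28*1 = -57/28*1 = -57/28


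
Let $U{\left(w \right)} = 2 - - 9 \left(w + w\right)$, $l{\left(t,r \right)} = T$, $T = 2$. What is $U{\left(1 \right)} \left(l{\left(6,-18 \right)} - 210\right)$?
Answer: $-4160$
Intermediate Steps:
$l{\left(t,r \right)} = 2$
$U{\left(w \right)} = 2 + 18 w$ ($U{\left(w \right)} = 2 - - 9 \cdot 2 w = 2 - - 18 w = 2 + 18 w$)
$U{\left(1 \right)} \left(l{\left(6,-18 \right)} - 210\right) = \left(2 + 18 \cdot 1\right) \left(2 - 210\right) = \left(2 + 18\right) \left(-208\right) = 20 \left(-208\right) = -4160$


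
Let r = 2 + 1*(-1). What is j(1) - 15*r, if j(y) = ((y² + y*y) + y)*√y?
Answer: -12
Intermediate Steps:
r = 1 (r = 2 - 1 = 1)
j(y) = √y*(y + 2*y²) (j(y) = ((y² + y²) + y)*√y = (2*y² + y)*√y = (y + 2*y²)*√y = √y*(y + 2*y²))
j(1) - 15*r = 1^(3/2)*(1 + 2*1) - 15*1 = 1*(1 + 2) - 15 = 1*3 - 15 = 3 - 15 = -12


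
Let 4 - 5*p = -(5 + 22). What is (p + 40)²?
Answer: 53361/25 ≈ 2134.4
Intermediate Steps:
p = 31/5 (p = ⅘ - (-1)*(5 + 22)/5 = ⅘ - (-1)*27/5 = ⅘ - ⅕*(-27) = ⅘ + 27/5 = 31/5 ≈ 6.2000)
(p + 40)² = (31/5 + 40)² = (231/5)² = 53361/25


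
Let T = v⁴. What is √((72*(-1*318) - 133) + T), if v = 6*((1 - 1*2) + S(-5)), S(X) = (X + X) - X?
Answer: √1656587 ≈ 1287.1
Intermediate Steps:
S(X) = X (S(X) = 2*X - X = X)
v = -36 (v = 6*((1 - 1*2) - 5) = 6*((1 - 2) - 5) = 6*(-1 - 5) = 6*(-6) = -36)
T = 1679616 (T = (-36)⁴ = 1679616)
√((72*(-1*318) - 133) + T) = √((72*(-1*318) - 133) + 1679616) = √((72*(-318) - 133) + 1679616) = √((-22896 - 133) + 1679616) = √(-23029 + 1679616) = √1656587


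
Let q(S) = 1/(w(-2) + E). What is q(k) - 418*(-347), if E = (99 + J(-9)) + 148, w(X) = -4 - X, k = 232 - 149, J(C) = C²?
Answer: 47284997/326 ≈ 1.4505e+5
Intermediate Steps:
k = 83
E = 328 (E = (99 + (-9)²) + 148 = (99 + 81) + 148 = 180 + 148 = 328)
q(S) = 1/326 (q(S) = 1/((-4 - 1*(-2)) + 328) = 1/((-4 + 2) + 328) = 1/(-2 + 328) = 1/326)
q(k) - 418*(-347) = 1/326 - 418*(-347) = 1/326 + 145046 = 47284997/326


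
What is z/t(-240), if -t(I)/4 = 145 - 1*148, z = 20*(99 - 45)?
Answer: 90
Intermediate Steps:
z = 1080 (z = 20*54 = 1080)
t(I) = 12 (t(I) = -4*(145 - 1*148) = -4*(145 - 148) = -4*(-3) = 12)
z/t(-240) = 1080/12 = 1080*(1/12) = 90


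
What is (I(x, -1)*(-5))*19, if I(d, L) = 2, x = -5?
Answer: -190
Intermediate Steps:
(I(x, -1)*(-5))*19 = (2*(-5))*19 = -10*19 = -190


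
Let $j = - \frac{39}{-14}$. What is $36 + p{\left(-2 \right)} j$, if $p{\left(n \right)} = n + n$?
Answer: $\frac{174}{7} \approx 24.857$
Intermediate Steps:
$j = \frac{39}{14}$ ($j = \left(-39\right) \left(- \frac{1}{14}\right) = \frac{39}{14} \approx 2.7857$)
$p{\left(n \right)} = 2 n$
$36 + p{\left(-2 \right)} j = 36 + 2 \left(-2\right) \frac{39}{14} = 36 - \frac{78}{7} = \frac{174}{7}$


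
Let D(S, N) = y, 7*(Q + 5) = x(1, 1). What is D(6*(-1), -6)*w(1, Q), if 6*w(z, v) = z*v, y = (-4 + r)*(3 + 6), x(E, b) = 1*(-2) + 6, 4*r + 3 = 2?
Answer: 1581/56 ≈ 28.232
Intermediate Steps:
r = -1/4 (r = -3/4 + (1/4)*2 = -3/4 + 1/2 = -1/4 ≈ -0.25000)
x(E, b) = 4 (x(E, b) = -2 + 6 = 4)
Q = -31/7 (Q = -5 + (1/7)*4 = -5 + 4/7 = -31/7 ≈ -4.4286)
y = -153/4 (y = (-4 - 1/4)*(3 + 6) = -17/4*9 = -153/4 ≈ -38.250)
D(S, N) = -153/4
w(z, v) = v*z/6 (w(z, v) = (z*v)/6 = (v*z)/6 = v*z/6)
D(6*(-1), -6)*w(1, Q) = -51*(-31)/(8*7) = -153/4*(-31/42) = 1581/56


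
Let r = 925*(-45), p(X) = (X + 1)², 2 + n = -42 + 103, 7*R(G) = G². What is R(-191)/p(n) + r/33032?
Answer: 19511299/104050800 ≈ 0.18752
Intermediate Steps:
R(G) = G²/7
n = 59 (n = -2 + (-42 + 103) = -2 + 61 = 59)
p(X) = (1 + X)²
r = -41625
R(-191)/p(n) + r/33032 = ((⅐)*(-191)²)/((1 + 59)²) - 41625/33032 = ((⅐)*36481)/(60²) - 41625*1/33032 = (36481/7)/3600 - 41625/33032 = (36481/7)*(1/3600) - 41625/33032 = 36481/25200 - 41625/33032 = 19511299/104050800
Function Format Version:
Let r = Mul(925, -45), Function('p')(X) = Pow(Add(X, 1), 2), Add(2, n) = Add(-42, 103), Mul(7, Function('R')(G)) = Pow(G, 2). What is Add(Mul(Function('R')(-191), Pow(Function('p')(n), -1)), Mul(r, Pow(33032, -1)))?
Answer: Rational(19511299, 104050800) ≈ 0.18752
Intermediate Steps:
Function('R')(G) = Mul(Rational(1, 7), Pow(G, 2))
n = 59 (n = Add(-2, Add(-42, 103)) = Add(-2, 61) = 59)
Function('p')(X) = Pow(Add(1, X), 2)
r = -41625
Add(Mul(Function('R')(-191), Pow(Function('p')(n), -1)), Mul(r, Pow(33032, -1))) = Add(Mul(Mul(Rational(1, 7), Pow(-191, 2)), Pow(Pow(Add(1, 59), 2), -1)), Mul(-41625, Pow(33032, -1))) = Add(Mul(Mul(Rational(1, 7), 36481), Pow(Pow(60, 2), -1)), Mul(-41625, Rational(1, 33032))) = Add(Mul(Rational(36481, 7), Pow(3600, -1)), Rational(-41625, 33032)) = Add(Mul(Rational(36481, 7), Rational(1, 3600)), Rational(-41625, 33032)) = Add(Rational(36481, 25200), Rational(-41625, 33032)) = Rational(19511299, 104050800)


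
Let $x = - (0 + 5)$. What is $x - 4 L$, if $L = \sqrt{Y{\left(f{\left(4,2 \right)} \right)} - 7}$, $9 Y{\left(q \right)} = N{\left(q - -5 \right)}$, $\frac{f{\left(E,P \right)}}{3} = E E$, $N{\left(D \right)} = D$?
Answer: $-5 - \frac{4 i \sqrt{10}}{3} \approx -5.0 - 4.2164 i$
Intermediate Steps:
$f{\left(E,P \right)} = 3 E^{2}$ ($f{\left(E,P \right)} = 3 E E = 3 E^{2}$)
$Y{\left(q \right)} = \frac{5}{9} + \frac{q}{9}$ ($Y{\left(q \right)} = \frac{q - -5}{9} = \frac{q + 5}{9} = \frac{5 + q}{9} = \frac{5}{9} + \frac{q}{9}$)
$x = -5$ ($x = \left(-1\right) 5 = -5$)
$L = \frac{i \sqrt{10}}{3}$ ($L = \sqrt{\left(\frac{5}{9} + \frac{3 \cdot 4^{2}}{9}\right) - 7} = \sqrt{\left(\frac{5}{9} + \frac{3 \cdot 16}{9}\right) - 7} = \sqrt{\left(\frac{5}{9} + \frac{1}{9} \cdot 48\right) - 7} = \sqrt{\left(\frac{5}{9} + \frac{16}{3}\right) - 7} = \sqrt{\frac{53}{9} - 7} = \sqrt{- \frac{10}{9}} = \frac{i \sqrt{10}}{3} \approx 1.0541 i$)
$x - 4 L = -5 - 4 \frac{i \sqrt{10}}{3} = -5 - \frac{4 i \sqrt{10}}{3}$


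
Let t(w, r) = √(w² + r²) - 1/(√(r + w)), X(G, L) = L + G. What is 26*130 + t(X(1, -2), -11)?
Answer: 3380 + √122 + I*√3/6 ≈ 3391.0 + 0.28868*I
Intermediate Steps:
X(G, L) = G + L
t(w, r) = √(r² + w²) - 1/√(r + w)
26*130 + t(X(1, -2), -11) = 26*130 + (√((-11)² + (1 - 2)²) - 1/√(-11 + (1 - 2))) = 3380 + (√(121 + (-1)²) - 1/√(-11 - 1)) = 3380 + (√(121 + 1) - 1/√(-12)) = 3380 + (√122 - (-1)*I*√3/6) = 3380 + (√122 + I*√3/6) = 3380 + √122 + I*√3/6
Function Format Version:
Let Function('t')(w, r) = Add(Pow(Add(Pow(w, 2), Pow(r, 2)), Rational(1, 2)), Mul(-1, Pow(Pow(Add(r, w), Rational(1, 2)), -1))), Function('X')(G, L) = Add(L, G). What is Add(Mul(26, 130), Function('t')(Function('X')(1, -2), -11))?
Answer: Add(3380, Pow(122, Rational(1, 2)), Mul(Rational(1, 6), I, Pow(3, Rational(1, 2)))) ≈ Add(3391.0, Mul(0.28868, I))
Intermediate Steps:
Function('X')(G, L) = Add(G, L)
Function('t')(w, r) = Add(Pow(Add(Pow(r, 2), Pow(w, 2)), Rational(1, 2)), Mul(-1, Pow(Add(r, w), Rational(-1, 2))))
Add(Mul(26, 130), Function('t')(Function('X')(1, -2), -11)) = Add(Mul(26, 130), Add(Pow(Add(Pow(-11, 2), Pow(Add(1, -2), 2)), Rational(1, 2)), Mul(-1, Pow(Add(-11, Add(1, -2)), Rational(-1, 2))))) = Add(3380, Add(Pow(Add(121, Pow(-1, 2)), Rational(1, 2)), Mul(-1, Pow(Add(-11, -1), Rational(-1, 2))))) = Add(3380, Add(Pow(Add(121, 1), Rational(1, 2)), Mul(-1, Pow(-12, Rational(-1, 2))))) = Add(3380, Add(Pow(122, Rational(1, 2)), Mul(-1, Mul(Rational(-1, 6), I, Pow(3, Rational(1, 2)))))) = Add(3380, Add(Pow(122, Rational(1, 2)), Mul(Rational(1, 6), I, Pow(3, Rational(1, 2))))) = Add(3380, Pow(122, Rational(1, 2)), Mul(Rational(1, 6), I, Pow(3, Rational(1, 2))))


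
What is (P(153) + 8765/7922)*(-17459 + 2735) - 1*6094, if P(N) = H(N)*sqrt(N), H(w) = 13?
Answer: -88666264/3961 - 574236*sqrt(17) ≈ -2.3900e+6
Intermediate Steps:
P(N) = 13*sqrt(N)
(P(153) + 8765/7922)*(-17459 + 2735) - 1*6094 = (13*sqrt(153) + 8765/7922)*(-17459 + 2735) - 1*6094 = (13*(3*sqrt(17)) + 8765*(1/7922))*(-14724) - 6094 = (39*sqrt(17) + 8765/7922)*(-14724) - 6094 = (8765/7922 + 39*sqrt(17))*(-14724) - 6094 = (-64527930/3961 - 574236*sqrt(17)) - 6094 = -88666264/3961 - 574236*sqrt(17)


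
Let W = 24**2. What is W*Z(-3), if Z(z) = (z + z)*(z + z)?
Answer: 20736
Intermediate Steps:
W = 576
Z(z) = 4*z**2 (Z(z) = (2*z)*(2*z) = 4*z**2)
W*Z(-3) = 576*(4*(-3)**2) = 576*(4*9) = 576*36 = 20736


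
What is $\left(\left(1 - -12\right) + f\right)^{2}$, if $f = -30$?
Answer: $289$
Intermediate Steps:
$\left(\left(1 - -12\right) + f\right)^{2} = \left(\left(1 - -12\right) - 30\right)^{2} = \left(\left(1 + 12\right) - 30\right)^{2} = \left(13 - 30\right)^{2} = \left(-17\right)^{2} = 289$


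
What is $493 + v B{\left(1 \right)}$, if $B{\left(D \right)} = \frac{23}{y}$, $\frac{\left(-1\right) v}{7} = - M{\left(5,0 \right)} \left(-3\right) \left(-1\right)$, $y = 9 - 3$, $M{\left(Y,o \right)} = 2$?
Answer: $654$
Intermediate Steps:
$y = 6$ ($y = 9 - 3 = 6$)
$v = 42$ ($v = - 7 \left(- 2 \left(-3\right) \left(-1\right)\right) = - 7 \left(- \left(-6\right) \left(-1\right)\right) = - 7 \left(\left(-1\right) 6\right) = \left(-7\right) \left(-6\right) = 42$)
$B{\left(D \right)} = \frac{23}{6}$
$493 + v B{\left(1 \right)} = 493 + 42 \cdot \frac{23}{6} = 493 + 161 = 654$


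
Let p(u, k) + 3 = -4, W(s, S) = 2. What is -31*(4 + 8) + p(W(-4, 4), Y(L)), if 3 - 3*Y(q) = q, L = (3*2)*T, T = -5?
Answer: -379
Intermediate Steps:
L = -30 (L = (3*2)*(-5) = 6*(-5) = -30)
Y(q) = 1 - q/3
p(u, k) = -7 (p(u, k) = -3 - 4 = -7)
-31*(4 + 8) + p(W(-4, 4), Y(L)) = -31*(4 + 8) - 7 = -31*12 - 7 = -372 - 7 = -379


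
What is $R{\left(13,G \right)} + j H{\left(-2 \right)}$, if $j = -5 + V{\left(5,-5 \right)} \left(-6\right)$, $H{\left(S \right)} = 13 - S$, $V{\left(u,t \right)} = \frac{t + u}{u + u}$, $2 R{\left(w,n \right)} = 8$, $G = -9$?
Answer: $-71$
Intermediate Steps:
$R{\left(w,n \right)} = 4$ ($R{\left(w,n \right)} = \frac{1}{2} \cdot 8 = 4$)
$V{\left(u,t \right)} = \frac{t + u}{2 u}$
$j = -5$ ($j = -5 + \frac{-5 + 5}{2 \cdot 5} \left(-6\right) = -5 + \frac{1}{2} \cdot \frac{1}{5} \cdot 0 \left(-6\right) = -5 + 0 \left(-6\right) = -5 + 0 = -5$)
$R{\left(13,G \right)} + j H{\left(-2 \right)} = 4 - 5 \left(13 - -2\right) = 4 - 5 \left(13 + 2\right) = 4 - 75 = -71$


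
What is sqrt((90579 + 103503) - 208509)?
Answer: 3*I*sqrt(1603) ≈ 120.11*I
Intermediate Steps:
sqrt((90579 + 103503) - 208509) = sqrt(194082 - 208509) = sqrt(-14427) = 3*I*sqrt(1603)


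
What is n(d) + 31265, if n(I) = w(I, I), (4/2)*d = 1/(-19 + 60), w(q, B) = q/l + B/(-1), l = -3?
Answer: 3845593/123 ≈ 31265.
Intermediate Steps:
w(q, B) = -B - q/3 (w(q, B) = q/(-3) + B/(-1) = q*(-⅓) + B*(-1) = -q/3 - B = -B - q/3)
d = 1/82 (d = 1/(2*(-19 + 60)) = (½)/41 = (½)*(1/41) = 1/82 ≈ 0.012195)
n(I) = -4*I/3 (n(I) = -I - I/3 = -4*I/3)
n(d) + 31265 = -4/3*1/82 + 31265 = -2/123 + 31265 = 3845593/123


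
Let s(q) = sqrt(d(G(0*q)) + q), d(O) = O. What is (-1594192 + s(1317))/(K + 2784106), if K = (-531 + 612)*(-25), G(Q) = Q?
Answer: -1594192/2782081 + sqrt(1317)/2782081 ≈ -0.57301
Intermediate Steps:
s(q) = sqrt(q) (s(q) = sqrt(0*q + q) = sqrt(0 + q) = sqrt(q))
K = -2025 (K = 81*(-25) = -2025)
(-1594192 + s(1317))/(K + 2784106) = (-1594192 + sqrt(1317))/(-2025 + 2784106) = (-1594192 + sqrt(1317))/2782081 = (-1594192 + sqrt(1317))*(1/2782081) = -1594192/2782081 + sqrt(1317)/2782081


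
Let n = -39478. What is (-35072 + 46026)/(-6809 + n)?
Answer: -10954/46287 ≈ -0.23665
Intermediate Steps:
(-35072 + 46026)/(-6809 + n) = (-35072 + 46026)/(-6809 - 39478) = 10954/(-46287) = 10954*(-1/46287) = -10954/46287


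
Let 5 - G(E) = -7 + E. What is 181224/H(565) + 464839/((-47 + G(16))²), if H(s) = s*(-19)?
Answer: 4518683041/27921735 ≈ 161.83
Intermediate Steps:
G(E) = 12 - E (G(E) = 5 - (-7 + E) = 5 + (7 - E) = 12 - E)
H(s) = -19*s
181224/H(565) + 464839/((-47 + G(16))²) = 181224/((-19*565)) + 464839/((-47 + (12 - 1*16))²) = 181224/(-10735) + 464839/((-47 + (12 - 16))²) = 181224*(-1/10735) + 464839/((-47 - 4)²) = -181224/10735 + 464839/((-51)²) = -181224/10735 + 464839/2601 = 4518683041/27921735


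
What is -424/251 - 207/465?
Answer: -83039/38905 ≈ -2.1344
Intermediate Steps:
-424/251 - 207/465 = -424*1/251 - 207*1/465 = -424/251 - 69/155 = -83039/38905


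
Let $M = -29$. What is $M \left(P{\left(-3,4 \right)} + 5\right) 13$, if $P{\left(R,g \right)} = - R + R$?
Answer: $-1885$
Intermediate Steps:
$P{\left(R,g \right)} = 0$
$M \left(P{\left(-3,4 \right)} + 5\right) 13 = - 29 \left(0 + 5\right) 13 = - 29 \cdot 5 \cdot 13 = \left(-29\right) 65 = -1885$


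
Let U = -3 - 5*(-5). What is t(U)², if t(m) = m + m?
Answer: 1936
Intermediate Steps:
U = 22 (U = -3 + 25 = 22)
t(m) = 2*m
t(U)² = (2*22)² = 44² = 1936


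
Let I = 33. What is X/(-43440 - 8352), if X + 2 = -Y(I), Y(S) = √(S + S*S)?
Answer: 1/25896 + √1122/51792 ≈ 0.00068536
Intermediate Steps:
Y(S) = √(S + S²)
X = -2 - √1122 (X = -2 - √(33*(1 + 33)) = -2 - √(33*34) = -2 - √1122 ≈ -35.496)
X/(-43440 - 8352) = (-2 - √1122)/(-43440 - 8352) = (-2 - √1122)/(-51792) = (-2 - √1122)*(-1/51792) = 1/25896 + √1122/51792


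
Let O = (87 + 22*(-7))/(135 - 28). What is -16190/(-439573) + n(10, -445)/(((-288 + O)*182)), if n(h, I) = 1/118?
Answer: 10737862122209/291543850627484 ≈ 0.036831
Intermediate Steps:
n(h, I) = 1/118
O = -67/107 (O = (87 - 154)/107 = -67*1/107 = -67/107 ≈ -0.62617)
-16190/(-439573) + n(10, -445)/(((-288 + O)*182)) = -16190/(-439573) + 1/(118*(((-288 - 67/107)*182))) = -16190*(-1/439573) + 1/(118*((-30883/107*182))) = 16190/439573 + 1/(118*(-5620706/107)) = 16190/439573 + (1/118)*(-107/5620706) = 16190/439573 - 107/663243308 = 10737862122209/291543850627484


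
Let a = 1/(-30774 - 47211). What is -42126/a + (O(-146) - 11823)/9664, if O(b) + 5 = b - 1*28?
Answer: 15874067597519/4832 ≈ 3.2852e+9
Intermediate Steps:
O(b) = -33 + b (O(b) = -5 + (b - 1*28) = -5 + (b - 28) = -5 + (-28 + b) = -33 + b)
a = -1/77985 (a = 1/(-77985) = -1/77985 ≈ -1.2823e-5)
-42126/a + (O(-146) - 11823)/9664 = -42126/(-1/77985) + ((-33 - 146) - 11823)/9664 = -42126*(-77985) + (-179 - 11823)*(1/9664) = 3285196110 - 12002*1/9664 = 3285196110 - 6001/4832 = 15874067597519/4832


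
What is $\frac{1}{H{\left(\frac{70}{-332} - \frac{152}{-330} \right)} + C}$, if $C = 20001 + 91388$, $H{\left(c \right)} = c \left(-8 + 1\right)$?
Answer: $\frac{27390}{3050896823} \approx 8.9777 \cdot 10^{-6}$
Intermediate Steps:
$H{\left(c \right)} = - 7 c$ ($H{\left(c \right)} = c \left(-7\right) = - 7 c$)
$C = 111389$
$\frac{1}{H{\left(\frac{70}{-332} - \frac{152}{-330} \right)} + C} = \frac{1}{- 7 \left(\frac{70}{-332} - \frac{152}{-330}\right) + 111389} = \frac{1}{- 7 \left(70 \left(- \frac{1}{332}\right) - - \frac{76}{165}\right) + 111389} = \frac{1}{- 7 \left(- \frac{35}{166} + \frac{76}{165}\right) + 111389} = \frac{1}{\left(-7\right) \frac{6841}{27390} + 111389} = \frac{1}{- \frac{47887}{27390} + 111389} = \frac{1}{\frac{3050896823}{27390}} = \frac{27390}{3050896823}$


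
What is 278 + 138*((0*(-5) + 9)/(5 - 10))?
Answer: 148/5 ≈ 29.600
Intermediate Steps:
278 + 138*((0*(-5) + 9)/(5 - 10)) = 278 + 138*((0 + 9)/(-5)) = 278 + 138*(-⅕*9) = 278 + 138*(-9/5) = 278 - 1242/5 = 148/5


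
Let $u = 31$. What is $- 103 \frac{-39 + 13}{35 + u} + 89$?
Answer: $\frac{4276}{33} \approx 129.58$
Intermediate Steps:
$- 103 \frac{-39 + 13}{35 + u} + 89 = - 103 \frac{-39 + 13}{35 + 31} + 89 = - 103 \left(- \frac{26}{66}\right) + 89 = - 103 \left(\left(-26\right) \frac{1}{66}\right) + 89 = \left(-103\right) \left(- \frac{13}{33}\right) + 89 = \frac{1339}{33} + 89 = \frac{4276}{33}$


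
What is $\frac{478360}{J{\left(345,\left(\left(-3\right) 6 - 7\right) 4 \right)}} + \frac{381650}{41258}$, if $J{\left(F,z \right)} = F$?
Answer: $\frac{1986784613}{1423401} \approx 1395.8$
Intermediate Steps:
$\frac{478360}{J{\left(345,\left(\left(-3\right) 6 - 7\right) 4 \right)}} + \frac{381650}{41258} = \frac{478360}{345} + \frac{381650}{41258} = 478360 \cdot \frac{1}{345} + 381650 \cdot \frac{1}{41258} = \frac{95672}{69} + \frac{190825}{20629} = \frac{1986784613}{1423401}$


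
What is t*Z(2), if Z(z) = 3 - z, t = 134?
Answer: 134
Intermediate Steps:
t*Z(2) = 134*(3 - 1*2) = 134*(3 - 2) = 134*1 = 134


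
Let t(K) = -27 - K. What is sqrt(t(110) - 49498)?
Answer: 3*I*sqrt(5515) ≈ 222.79*I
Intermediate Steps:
sqrt(t(110) - 49498) = sqrt((-27 - 1*110) - 49498) = sqrt((-27 - 110) - 49498) = sqrt(-137 - 49498) = sqrt(-49635) = 3*I*sqrt(5515)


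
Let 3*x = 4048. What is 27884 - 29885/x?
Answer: 112784777/4048 ≈ 27862.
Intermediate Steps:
x = 4048/3 (x = (1/3)*4048 = 4048/3 ≈ 1349.3)
27884 - 29885/x = 27884 - 29885/4048/3 = 27884 - 29885*3/4048 = 27884 - 1*89655/4048 = 27884 - 89655/4048 = 112784777/4048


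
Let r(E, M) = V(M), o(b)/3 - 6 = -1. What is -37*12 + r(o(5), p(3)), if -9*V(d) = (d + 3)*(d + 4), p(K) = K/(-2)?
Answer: -5333/12 ≈ -444.42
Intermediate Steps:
o(b) = 15 (o(b) = 18 + 3*(-1) = 18 - 3 = 15)
p(K) = -K/2 (p(K) = K*(-1/2) = -K/2)
V(d) = -(3 + d)*(4 + d)/9 (V(d) = -(d + 3)*(d + 4)/9 = -(3 + d)*(4 + d)/9)
r(E, M) = -4/3 - 7*M/9 - M**2/9
-37*12 + r(o(5), p(3)) = -37*12 + (-4/3 - (-7)*3/18 - (-1/2*3)**2/9) = -444 + (-4/3 - 7/9*(-3/2) - (-3/2)**2/9) = -444 + (-4/3 + 7/6 - 1/9*9/4) = -444 + (-4/3 + 7/6 - 1/4) = -444 - 5/12 = -5333/12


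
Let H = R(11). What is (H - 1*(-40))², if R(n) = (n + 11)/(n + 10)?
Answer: 743044/441 ≈ 1684.9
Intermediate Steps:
R(n) = (11 + n)/(10 + n)
H = 22/21 (H = (11 + 11)/(10 + 11) = 22/21 ≈ 1.0476)
(H - 1*(-40))² = (22/21 - 1*(-40))² = (22/21 + 40)² = (862/21)² = 743044/441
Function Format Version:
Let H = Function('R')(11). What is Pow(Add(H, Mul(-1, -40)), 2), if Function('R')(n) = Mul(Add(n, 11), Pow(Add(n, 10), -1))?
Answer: Rational(743044, 441) ≈ 1684.9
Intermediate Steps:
Function('R')(n) = Mul(Pow(Add(10, n), -1), Add(11, n)) (Function('R')(n) = Mul(Add(11, n), Pow(Add(10, n), -1)) = Mul(Pow(Add(10, n), -1), Add(11, n)))
H = Rational(22, 21) (H = Mul(Pow(Add(10, 11), -1), Add(11, 11)) = Mul(Pow(21, -1), 22) = Mul(Rational(1, 21), 22) = Rational(22, 21) ≈ 1.0476)
Pow(Add(H, Mul(-1, -40)), 2) = Pow(Add(Rational(22, 21), Mul(-1, -40)), 2) = Pow(Add(Rational(22, 21), 40), 2) = Pow(Rational(862, 21), 2) = Rational(743044, 441)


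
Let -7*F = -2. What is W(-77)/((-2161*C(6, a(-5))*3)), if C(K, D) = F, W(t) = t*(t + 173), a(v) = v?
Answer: 8624/2161 ≈ 3.9907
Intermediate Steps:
F = 2/7 (F = -⅐*(-2) = 2/7 ≈ 0.28571)
W(t) = t*(173 + t)
C(K, D) = 2/7
W(-77)/((-2161*C(6, a(-5))*3)) = (-77*(173 - 77))/((-4322*3/7)) = (-77*96)/((-2161*6/7)) = -7392/(-12966/7) = -7392*(-7/12966) = 8624/2161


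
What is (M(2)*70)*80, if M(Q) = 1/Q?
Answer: 2800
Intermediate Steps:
(M(2)*70)*80 = (70/2)*80 = ((½)*70)*80 = 35*80 = 2800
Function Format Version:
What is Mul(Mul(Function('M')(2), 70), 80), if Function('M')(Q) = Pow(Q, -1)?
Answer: 2800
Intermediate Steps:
Mul(Mul(Function('M')(2), 70), 80) = Mul(Mul(Pow(2, -1), 70), 80) = Mul(Mul(Rational(1, 2), 70), 80) = Mul(35, 80) = 2800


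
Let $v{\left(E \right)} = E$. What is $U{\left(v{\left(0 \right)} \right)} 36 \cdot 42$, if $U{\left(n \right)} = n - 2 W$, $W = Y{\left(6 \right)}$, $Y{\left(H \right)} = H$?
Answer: $-18144$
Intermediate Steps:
$W = 6$
$U{\left(n \right)} = -12 + n$ ($U{\left(n \right)} = n - 12 = -12 + n$)
$U{\left(v{\left(0 \right)} \right)} 36 \cdot 42 = \left(-12 + 0\right) 36 \cdot 42 = \left(-12\right) 36 \cdot 42 = \left(-432\right) 42 = -18144$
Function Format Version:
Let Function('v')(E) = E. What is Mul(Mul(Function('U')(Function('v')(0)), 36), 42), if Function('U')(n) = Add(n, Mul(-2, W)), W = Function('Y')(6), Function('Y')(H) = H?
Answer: -18144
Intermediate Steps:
W = 6
Function('U')(n) = Add(-12, n) (Function('U')(n) = Add(n, Mul(-2, 6)) = Add(n, -12) = Add(-12, n))
Mul(Mul(Function('U')(Function('v')(0)), 36), 42) = Mul(Mul(Add(-12, 0), 36), 42) = Mul(Mul(-12, 36), 42) = Mul(-432, 42) = -18144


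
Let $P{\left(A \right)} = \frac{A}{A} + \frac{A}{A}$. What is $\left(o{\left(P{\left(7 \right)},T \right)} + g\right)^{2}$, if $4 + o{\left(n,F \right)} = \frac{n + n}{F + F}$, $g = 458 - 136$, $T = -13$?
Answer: $\frac{17073424}{169} \approx 1.0103 \cdot 10^{5}$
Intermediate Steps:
$g = 322$ ($g = 458 - 136 = 322$)
$P{\left(A \right)} = 2$ ($P{\left(A \right)} = 1 + 1 = 2$)
$o{\left(n,F \right)} = -4 + \frac{n}{F}$ ($o{\left(n,F \right)} = -4 + \frac{n + n}{F + F} = -4 + \frac{2 n}{2 F} = -4 + 2 n \frac{1}{2 F} = -4 + \frac{n}{F}$)
$\left(o{\left(P{\left(7 \right)},T \right)} + g\right)^{2} = \left(\left(-4 + \frac{2}{-13}\right) + 322\right)^{2} = \left(\left(-4 + 2 \left(- \frac{1}{13}\right)\right) + 322\right)^{2} = \left(\left(-4 - \frac{2}{13}\right) + 322\right)^{2} = \left(- \frac{54}{13} + 322\right)^{2} = \left(\frac{4132}{13}\right)^{2} = \frac{17073424}{169}$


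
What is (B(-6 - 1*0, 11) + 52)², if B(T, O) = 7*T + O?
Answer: 441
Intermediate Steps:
B(T, O) = O + 7*T
(B(-6 - 1*0, 11) + 52)² = ((11 + 7*(-6 - 1*0)) + 52)² = ((11 + 7*(-6 + 0)) + 52)² = ((11 + 7*(-6)) + 52)² = ((11 - 42) + 52)² = (-31 + 52)² = 21² = 441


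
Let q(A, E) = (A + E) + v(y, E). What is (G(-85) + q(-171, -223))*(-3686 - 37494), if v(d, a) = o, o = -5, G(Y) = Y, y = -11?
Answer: 19931120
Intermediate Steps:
v(d, a) = -5
q(A, E) = -5 + A + E (q(A, E) = (A + E) - 5 = -5 + A + E)
(G(-85) + q(-171, -223))*(-3686 - 37494) = (-85 + (-5 - 171 - 223))*(-3686 - 37494) = (-85 - 399)*(-41180) = -484*(-41180) = 19931120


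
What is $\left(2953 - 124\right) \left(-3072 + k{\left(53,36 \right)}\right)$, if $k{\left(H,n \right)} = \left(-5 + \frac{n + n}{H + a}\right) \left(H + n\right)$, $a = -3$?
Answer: $- \frac{239675709}{25} \approx -9.587 \cdot 10^{6}$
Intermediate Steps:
$k{\left(H,n \right)} = \left(-5 + \frac{2 n}{-3 + H}\right) \left(H + n\right)$ ($k{\left(H,n \right)} = \left(-5 + \frac{n + n}{H - 3}\right) \left(H + n\right) = \left(-5 + \frac{2 n}{-3 + H}\right) \left(H + n\right)$)
$\left(2953 - 124\right) \left(-3072 + k{\left(53,36 \right)}\right) = \left(2953 - 124\right) \left(-3072 + \frac{- 5 \cdot 53^{2} + 2 \cdot 36^{2} + 15 \cdot 53 + 15 \cdot 36 - 159 \cdot 36}{-3 + 53}\right) = 2829 \left(-3072 + \frac{\left(-5\right) 2809 + 2 \cdot 1296 + 795 + 540 - 5724}{50}\right) = 2829 \left(-3072 + \frac{-14045 + 2592 + 795 + 540 - 5724}{50}\right) = 2829 \left(-3072 + \frac{1}{50} \left(-15842\right)\right) = 2829 \left(-3072 - \frac{7921}{25}\right) = 2829 \left(- \frac{84721}{25}\right) = - \frac{239675709}{25}$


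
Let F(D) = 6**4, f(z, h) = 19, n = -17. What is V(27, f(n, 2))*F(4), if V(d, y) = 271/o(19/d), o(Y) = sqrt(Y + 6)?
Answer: 1053648*sqrt(543)/181 ≈ 1.3565e+5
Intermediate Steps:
F(D) = 1296
o(Y) = sqrt(6 + Y)
V(d, y) = 271/sqrt(6 + 19/d) (V(d, y) = 271/(sqrt(6 + 19/d)) = 271/sqrt(6 + 19/d))
V(27, f(n, 2))*F(4) = (271/sqrt(6 + 19/27))*1296 = (271/sqrt(181/27))*1296 = (271*(3*sqrt(543)/181))*1296 = (813*sqrt(543)/181)*1296 = 1053648*sqrt(543)/181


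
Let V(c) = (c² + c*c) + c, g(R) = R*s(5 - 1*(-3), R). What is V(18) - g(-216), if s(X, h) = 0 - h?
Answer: 47322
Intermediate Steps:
s(X, h) = -h
g(R) = -R² (g(R) = R*(-R) = -R²)
V(c) = c + 2*c² (V(c) = (c² + c²) + c = 2*c² + c = c + 2*c²)
V(18) - g(-216) = 18*(1 + 2*18) - (-1)*(-216)² = 18*(1 + 36) - (-1)*46656 = 18*37 - 1*(-46656) = 666 + 46656 = 47322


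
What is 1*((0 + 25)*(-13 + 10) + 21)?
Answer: -54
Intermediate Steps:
1*((0 + 25)*(-13 + 10) + 21) = 1*(25*(-3) + 21) = 1*(-75 + 21) = 1*(-54) = -54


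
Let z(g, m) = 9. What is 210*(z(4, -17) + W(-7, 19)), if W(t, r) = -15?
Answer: -1260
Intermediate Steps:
210*(z(4, -17) + W(-7, 19)) = 210*(9 - 15) = 210*(-6) = -1260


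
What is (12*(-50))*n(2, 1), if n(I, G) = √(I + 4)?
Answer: -600*√6 ≈ -1469.7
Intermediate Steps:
n(I, G) = √(4 + I)
(12*(-50))*n(2, 1) = (12*(-50))*√(4 + 2) = -600*√6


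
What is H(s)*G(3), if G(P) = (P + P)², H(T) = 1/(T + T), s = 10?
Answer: 9/5 ≈ 1.8000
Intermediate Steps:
H(T) = 1/(2*T)
G(P) = 4*P² (G(P) = (2*P)² = 4*P²)
H(s)*G(3) = ((½)/10)*(4*3²) = ((½)*(⅒))*(4*9) = (1/20)*36 = 9/5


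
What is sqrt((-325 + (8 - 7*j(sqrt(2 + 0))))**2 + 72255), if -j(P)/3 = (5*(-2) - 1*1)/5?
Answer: sqrt(5104231)/5 ≈ 451.85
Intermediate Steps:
j(P) = 33/5 (j(P) = -3*(5*(-2) - 1*1)/5 = -3*(-10 - 1)/5 = -(-33)/5 = -3*(-11/5) = 33/5)
sqrt((-325 + (8 - 7*j(sqrt(2 + 0))))**2 + 72255) = sqrt((-325 + (8 - 7*33/5))**2 + 72255) = sqrt((-325 + (8 - 231/5))**2 + 72255) = sqrt((-325 - 191/5)**2 + 72255) = sqrt((-1816/5)**2 + 72255) = sqrt(3297856/25 + 72255) = sqrt(5104231/25) = sqrt(5104231)/5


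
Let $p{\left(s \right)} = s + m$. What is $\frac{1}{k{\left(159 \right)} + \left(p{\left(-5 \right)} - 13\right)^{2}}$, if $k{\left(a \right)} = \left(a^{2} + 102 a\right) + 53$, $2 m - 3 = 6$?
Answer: $\frac{4}{166937} \approx 2.3961 \cdot 10^{-5}$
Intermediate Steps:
$m = \frac{9}{2}$ ($m = \frac{3}{2} + \frac{1}{2} \cdot 6 = \frac{3}{2} + 3 = \frac{9}{2} \approx 4.5$)
$p{\left(s \right)} = \frac{9}{2} + s$ ($p{\left(s \right)} = s + \frac{9}{2} = \frac{9}{2} + s$)
$k{\left(a \right)} = 53 + a^{2} + 102 a$
$\frac{1}{k{\left(159 \right)} + \left(p{\left(-5 \right)} - 13\right)^{2}} = \frac{1}{\left(53 + 159^{2} + 102 \cdot 159\right) + \left(\left(\frac{9}{2} - 5\right) - 13\right)^{2}} = \frac{1}{\left(53 + 25281 + 16218\right) + \left(- \frac{1}{2} - 13\right)^{2}} = \frac{1}{41552 + \left(- \frac{27}{2}\right)^{2}} = \frac{1}{41552 + \frac{729}{4}} = \frac{1}{\frac{166937}{4}} = \frac{4}{166937}$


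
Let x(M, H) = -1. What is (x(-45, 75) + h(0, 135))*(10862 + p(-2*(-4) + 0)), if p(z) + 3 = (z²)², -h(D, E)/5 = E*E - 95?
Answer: -1355685705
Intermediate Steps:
h(D, E) = 475 - 5*E² (h(D, E) = -5*(E*E - 95) = -5*(E² - 95) = -5*(-95 + E²) = 475 - 5*E²)
p(z) = -3 + z⁴ (p(z) = -3 + (z²)² = -3 + z⁴)
(x(-45, 75) + h(0, 135))*(10862 + p(-2*(-4) + 0)) = (-1 + (475 - 5*135²))*(10862 + (-3 + (-2*(-4) + 0)⁴)) = (-1 + (475 - 5*18225))*(10862 + (-3 + (8 + 0)⁴)) = (-1 + (475 - 91125))*(10862 + (-3 + 8⁴)) = (-1 - 90650)*(10862 + (-3 + 4096)) = -90651*(10862 + 4093) = -90651*14955 = -1355685705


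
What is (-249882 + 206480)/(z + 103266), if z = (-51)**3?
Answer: 43402/29385 ≈ 1.4770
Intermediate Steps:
z = -132651
(-249882 + 206480)/(z + 103266) = (-249882 + 206480)/(-132651 + 103266) = -43402/(-29385) = -43402*(-1/29385) = 43402/29385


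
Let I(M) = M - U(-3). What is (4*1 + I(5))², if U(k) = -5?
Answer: 196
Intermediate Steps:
I(M) = 5 + M (I(M) = M - 1*(-5) = M + 5 = 5 + M)
(4*1 + I(5))² = (4*1 + (5 + 5))² = (4 + 10)² = 14² = 196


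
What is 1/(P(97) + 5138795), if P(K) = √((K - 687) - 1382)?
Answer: 5138795/26407214053997 - 2*I*√493/26407214053997 ≈ 1.946e-7 - 1.6816e-12*I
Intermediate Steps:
P(K) = √(-2069 + K) (P(K) = √((-687 + K) - 1382) = √(-2069 + K))
1/(P(97) + 5138795) = 1/(√(-2069 + 97) + 5138795) = 1/(√(-1972) + 5138795) = 1/(2*I*√493 + 5138795) = 1/(5138795 + 2*I*√493)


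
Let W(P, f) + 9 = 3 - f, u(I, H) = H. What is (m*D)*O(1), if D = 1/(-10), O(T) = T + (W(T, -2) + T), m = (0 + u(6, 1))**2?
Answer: 1/5 ≈ 0.20000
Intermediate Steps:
W(P, f) = -6 - f (W(P, f) = -9 + (3 - f) = -6 - f)
m = 1 (m = (0 + 1)**2 = 1**2 = 1)
O(T) = -4 + 2*T (O(T) = T + ((-6 - 1*(-2)) + T) = T + ((-6 + 2) + T) = T + (-4 + T) = -4 + 2*T)
D = -1/10 ≈ -0.10000
(m*D)*O(1) = (1*(-1/10))*(-4 + 2*1) = -(-4 + 2)/10 = -1/10*(-2) = 1/5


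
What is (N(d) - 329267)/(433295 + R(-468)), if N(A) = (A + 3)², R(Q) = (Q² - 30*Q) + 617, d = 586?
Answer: 8827/333488 ≈ 0.026469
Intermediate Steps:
R(Q) = 617 + Q² - 30*Q
N(A) = (3 + A)²
(N(d) - 329267)/(433295 + R(-468)) = ((3 + 586)² - 329267)/(433295 + (617 + (-468)² - 30*(-468))) = (589² - 329267)/(433295 + (617 + 219024 + 14040)) = (346921 - 329267)/(433295 + 233681) = 17654/666976 = 17654*(1/666976) = 8827/333488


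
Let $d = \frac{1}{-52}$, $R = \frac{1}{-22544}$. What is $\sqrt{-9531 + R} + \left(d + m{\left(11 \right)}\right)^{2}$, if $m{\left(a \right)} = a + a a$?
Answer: $\frac{47100769}{2704} + \frac{i \sqrt{302747412785}}{5636} \approx 17419.0 + 97.627 i$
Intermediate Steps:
$R = - \frac{1}{22544} \approx -4.4358 \cdot 10^{-5}$
$m{\left(a \right)} = a + a^{2}$
$d = - \frac{1}{52} \approx -0.019231$
$\sqrt{-9531 + R} + \left(d + m{\left(11 \right)}\right)^{2} = \sqrt{-9531 - \frac{1}{22544}} + \left(- \frac{1}{52} + 11 \left(1 + 11\right)\right)^{2} = \sqrt{- \frac{214866865}{22544}} + \left(- \frac{1}{52} + 11 \cdot 12\right)^{2} = \frac{i \sqrt{302747412785}}{5636} + \left(- \frac{1}{52} + 132\right)^{2} = \frac{i \sqrt{302747412785}}{5636} + \left(\frac{6863}{52}\right)^{2} = \frac{i \sqrt{302747412785}}{5636} + \frac{47100769}{2704} = \frac{47100769}{2704} + \frac{i \sqrt{302747412785}}{5636}$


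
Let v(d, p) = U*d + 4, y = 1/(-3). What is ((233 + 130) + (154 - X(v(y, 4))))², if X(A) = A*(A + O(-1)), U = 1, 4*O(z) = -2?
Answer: 82755409/324 ≈ 2.5542e+5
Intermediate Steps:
O(z) = -½ (O(z) = (¼)*(-2) = -½)
y = -⅓ ≈ -0.33333
v(d, p) = 4 + d (v(d, p) = 1*d + 4 = d + 4 = 4 + d)
X(A) = A*(-½ + A) (X(A) = A*(A - ½) = A*(-½ + A))
((233 + 130) + (154 - X(v(y, 4))))² = ((233 + 130) + (154 - (4 - ⅓)*(-½ + (4 - ⅓))))² = (363 + (154 - 11*(-½ + 11/3)/3))² = (363 + (154 - 11*19/(3*6)))² = (363 + (154 - 1*209/18))² = (363 + (154 - 209/18))² = (363 + 2563/18)² = (9097/18)² = 82755409/324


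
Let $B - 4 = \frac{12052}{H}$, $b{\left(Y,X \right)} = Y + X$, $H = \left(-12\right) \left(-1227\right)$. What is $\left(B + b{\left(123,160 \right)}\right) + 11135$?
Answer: $\frac{42047395}{3681} \approx 11423.0$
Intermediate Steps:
$H = 14724$
$b{\left(Y,X \right)} = X + Y$
$B = \frac{17737}{3681}$ ($B = 4 + \frac{12052}{14724} = 4 + 12052 \cdot \frac{1}{14724} = 4 + \frac{3013}{3681} = \frac{17737}{3681} \approx 4.8185$)
$\left(B + b{\left(123,160 \right)}\right) + 11135 = \left(\frac{17737}{3681} + \left(160 + 123\right)\right) + 11135 = \left(\frac{17737}{3681} + 283\right) + 11135 = \frac{1059460}{3681} + 11135 = \frac{42047395}{3681}$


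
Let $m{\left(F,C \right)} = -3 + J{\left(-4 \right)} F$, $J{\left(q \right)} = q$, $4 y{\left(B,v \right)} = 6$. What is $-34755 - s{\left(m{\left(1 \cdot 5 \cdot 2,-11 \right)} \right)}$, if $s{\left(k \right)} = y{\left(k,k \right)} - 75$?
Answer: $- \frac{69363}{2} \approx -34682.0$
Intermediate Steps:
$y{\left(B,v \right)} = \frac{3}{2}$ ($y{\left(B,v \right)} = \frac{1}{4} \cdot 6 = \frac{3}{2}$)
$m{\left(F,C \right)} = -3 - 4 F$
$s{\left(k \right)} = - \frac{147}{2}$ ($s{\left(k \right)} = \frac{3}{2} - 75 = - \frac{147}{2}$)
$-34755 - s{\left(m{\left(1 \cdot 5 \cdot 2,-11 \right)} \right)} = -34755 - - \frac{147}{2} = -34755 + \frac{147}{2} = - \frac{69363}{2}$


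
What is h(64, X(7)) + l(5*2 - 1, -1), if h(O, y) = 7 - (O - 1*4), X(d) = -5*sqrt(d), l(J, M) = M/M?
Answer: -52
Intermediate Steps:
l(J, M) = 1
h(O, y) = 11 - O (h(O, y) = 7 - (O - 4) = 7 - (-4 + O) = 7 + (4 - O) = 11 - O)
h(64, X(7)) + l(5*2 - 1, -1) = (11 - 1*64) + 1 = (11 - 64) + 1 = -53 + 1 = -52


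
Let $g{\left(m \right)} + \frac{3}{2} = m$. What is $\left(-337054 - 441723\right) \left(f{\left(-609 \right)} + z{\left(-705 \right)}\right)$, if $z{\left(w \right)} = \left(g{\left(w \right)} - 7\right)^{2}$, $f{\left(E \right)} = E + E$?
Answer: $- \frac{1582051988089}{4} \approx -3.9551 \cdot 10^{11}$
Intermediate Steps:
$g{\left(m \right)} = - \frac{3}{2} + m$
$f{\left(E \right)} = 2 E$
$z{\left(w \right)} = \left(- \frac{17}{2} + w\right)^{2}$ ($z{\left(w \right)} = \left(\left(- \frac{3}{2} + w\right) - 7\right)^{2} = \left(- \frac{17}{2} + w\right)^{2}$)
$\left(-337054 - 441723\right) \left(f{\left(-609 \right)} + z{\left(-705 \right)}\right) = \left(-337054 - 441723\right) \left(2 \left(-609\right) + \frac{\left(-17 + 2 \left(-705\right)\right)^{2}}{4}\right) = - 778777 \left(-1218 + \frac{\left(-17 - 1410\right)^{2}}{4}\right) = - 778777 \left(-1218 + \frac{\left(-1427\right)^{2}}{4}\right) = - 778777 \left(-1218 + \frac{1}{4} \cdot 2036329\right) = - 778777 \left(-1218 + \frac{2036329}{4}\right) = \left(-778777\right) \frac{2031457}{4} = - \frac{1582051988089}{4}$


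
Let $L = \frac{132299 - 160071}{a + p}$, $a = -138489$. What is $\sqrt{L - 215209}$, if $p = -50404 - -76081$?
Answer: $\frac{2 i \sqrt{42794756161563}}{28203} \approx 463.91 i$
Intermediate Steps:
$p = 25677$ ($p = -50404 + 76081 = 25677$)
$L = \frac{6943}{28203}$ ($L = \frac{132299 - 160071}{-138489 + 25677} = - \frac{27772}{-112812} = \left(-27772\right) \left(- \frac{1}{112812}\right) = \frac{6943}{28203} \approx 0.24618$)
$\sqrt{L - 215209} = \sqrt{\frac{6943}{28203} - 215209} = \sqrt{- \frac{6069532484}{28203}} = \frac{2 i \sqrt{42794756161563}}{28203}$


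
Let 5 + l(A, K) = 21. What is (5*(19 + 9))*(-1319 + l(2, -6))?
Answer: -182420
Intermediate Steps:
l(A, K) = 16 (l(A, K) = -5 + 21 = 16)
(5*(19 + 9))*(-1319 + l(2, -6)) = (5*(19 + 9))*(-1319 + 16) = (5*28)*(-1303) = 140*(-1303) = -182420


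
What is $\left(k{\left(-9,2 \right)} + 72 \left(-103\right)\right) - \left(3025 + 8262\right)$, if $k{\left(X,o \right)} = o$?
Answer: $-18701$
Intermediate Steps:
$\left(k{\left(-9,2 \right)} + 72 \left(-103\right)\right) - \left(3025 + 8262\right) = \left(2 + 72 \left(-103\right)\right) - \left(3025 + 8262\right) = \left(2 - 7416\right) - 11287 = -7414 - 11287 = -18701$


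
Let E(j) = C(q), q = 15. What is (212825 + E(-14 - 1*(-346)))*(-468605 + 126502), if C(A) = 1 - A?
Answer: -72803281533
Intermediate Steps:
E(j) = -14 (E(j) = 1 - 1*15 = 1 - 15 = -14)
(212825 + E(-14 - 1*(-346)))*(-468605 + 126502) = (212825 - 14)*(-468605 + 126502) = 212811*(-342103) = -72803281533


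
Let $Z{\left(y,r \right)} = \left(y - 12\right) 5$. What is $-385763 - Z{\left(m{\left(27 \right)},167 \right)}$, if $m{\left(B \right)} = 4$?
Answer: $-385723$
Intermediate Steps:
$Z{\left(y,r \right)} = -60 + 5 y$ ($Z{\left(y,r \right)} = \left(-12 + y\right) 5 = -60 + 5 y$)
$-385763 - Z{\left(m{\left(27 \right)},167 \right)} = -385763 - \left(-60 + 5 \cdot 4\right) = -385763 - \left(-60 + 20\right) = -385763 - -40 = -385763 + 40 = -385723$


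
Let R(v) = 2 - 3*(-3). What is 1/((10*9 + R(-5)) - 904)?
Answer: -1/803 ≈ -0.0012453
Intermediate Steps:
R(v) = 11 (R(v) = 2 + 9 = 11)
1/((10*9 + R(-5)) - 904) = 1/((10*9 + 11) - 904) = 1/((90 + 11) - 904) = 1/(101 - 904) = 1/(-803) = -1/803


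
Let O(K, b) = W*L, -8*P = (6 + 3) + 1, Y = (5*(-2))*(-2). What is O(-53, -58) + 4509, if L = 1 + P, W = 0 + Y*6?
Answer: 4479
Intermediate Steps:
Y = 20 (Y = -10*(-2) = 20)
W = 120 (W = 0 + 20*6 = 0 + 120 = 120)
P = -5/4 (P = -((6 + 3) + 1)/8 = -(9 + 1)/8 = -⅛*10 = -5/4 ≈ -1.2500)
L = -¼ (L = 1 - 5/4 = -¼ ≈ -0.25000)
O(K, b) = -30 (O(K, b) = 120*(-¼) = -30)
O(-53, -58) + 4509 = -30 + 4509 = 4479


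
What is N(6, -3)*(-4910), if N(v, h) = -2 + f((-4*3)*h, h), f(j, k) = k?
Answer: 24550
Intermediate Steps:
N(v, h) = -2 + h
N(6, -3)*(-4910) = (-2 - 3)*(-4910) = -5*(-4910) = 24550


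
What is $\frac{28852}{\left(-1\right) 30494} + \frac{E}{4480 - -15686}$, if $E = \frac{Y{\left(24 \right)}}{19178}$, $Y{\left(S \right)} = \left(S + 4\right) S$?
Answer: $- \frac{464929348122}{491389906363} \approx -0.94615$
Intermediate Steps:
$Y{\left(S \right)} = S \left(4 + S\right)$ ($Y{\left(S \right)} = \left(4 + S\right) S = S \left(4 + S\right)$)
$E = \frac{336}{9589}$ ($E = \frac{24 \left(4 + 24\right)}{19178} = 24 \cdot 28 \cdot \frac{1}{19178} = 672 \cdot \frac{1}{19178} = \frac{336}{9589} \approx 0.03504$)
$\frac{28852}{\left(-1\right) 30494} + \frac{E}{4480 - -15686} = \frac{28852}{\left(-1\right) 30494} + \frac{336}{9589 \left(4480 - -15686\right)} = \frac{28852}{-30494} + \frac{336}{9589 \left(4480 + 15686\right)} = 28852 \left(- \frac{1}{30494}\right) + \frac{336}{9589 \cdot 20166} = - \frac{14426}{15247} + \frac{336}{9589} \cdot \frac{1}{20166} = - \frac{14426}{15247} + \frac{56}{32228629} = - \frac{464929348122}{491389906363}$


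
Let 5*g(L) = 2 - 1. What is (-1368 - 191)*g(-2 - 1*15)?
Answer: -1559/5 ≈ -311.80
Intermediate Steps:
g(L) = ⅕ (g(L) = (2 - 1)/5 = (⅕)*1 = ⅕)
(-1368 - 191)*g(-2 - 1*15) = (-1368 - 191)*(⅕) = -1559*⅕ = -1559/5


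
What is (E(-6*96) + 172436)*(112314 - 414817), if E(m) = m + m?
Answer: -51813923852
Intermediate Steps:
E(m) = 2*m
(E(-6*96) + 172436)*(112314 - 414817) = (2*(-6*96) + 172436)*(112314 - 414817) = (2*(-576) + 172436)*(-302503) = (-1152 + 172436)*(-302503) = 171284*(-302503) = -51813923852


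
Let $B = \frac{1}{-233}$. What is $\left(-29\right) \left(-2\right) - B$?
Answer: $\frac{13515}{233} \approx 58.004$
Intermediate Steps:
$B = - \frac{1}{233} \approx -0.0042918$
$\left(-29\right) \left(-2\right) - B = \left(-29\right) \left(-2\right) - - \frac{1}{233} = 58 + \frac{1}{233} = \frac{13515}{233}$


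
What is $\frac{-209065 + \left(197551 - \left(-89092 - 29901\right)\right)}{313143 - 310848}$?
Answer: $\frac{107479}{2295} \approx 46.832$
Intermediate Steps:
$\frac{-209065 + \left(197551 - \left(-89092 - 29901\right)\right)}{313143 - 310848} = \frac{-209065 + \left(197551 - \left(-89092 - 29901\right)\right)}{2295} = \left(-209065 + \left(197551 - -118993\right)\right) \frac{1}{2295} = \left(-209065 + \left(197551 + 118993\right)\right) \frac{1}{2295} = \left(-209065 + 316544\right) \frac{1}{2295} = 107479 \cdot \frac{1}{2295} = \frac{107479}{2295}$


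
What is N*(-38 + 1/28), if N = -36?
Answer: 9567/7 ≈ 1366.7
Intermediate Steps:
N*(-38 + 1/28) = -36*(-38 + 1/28) = -36*(-1063/28) = 9567/7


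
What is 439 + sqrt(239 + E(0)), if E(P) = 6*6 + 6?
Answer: 439 + sqrt(281) ≈ 455.76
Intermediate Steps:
E(P) = 42 (E(P) = 36 + 6 = 42)
439 + sqrt(239 + E(0)) = 439 + sqrt(239 + 42) = 439 + sqrt(281)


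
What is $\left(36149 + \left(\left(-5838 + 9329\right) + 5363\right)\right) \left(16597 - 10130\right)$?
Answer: $291034401$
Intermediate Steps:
$\left(36149 + \left(\left(-5838 + 9329\right) + 5363\right)\right) \left(16597 - 10130\right) = \left(36149 + \left(3491 + 5363\right)\right) 6467 = \left(36149 + 8854\right) 6467 = 45003 \cdot 6467 = 291034401$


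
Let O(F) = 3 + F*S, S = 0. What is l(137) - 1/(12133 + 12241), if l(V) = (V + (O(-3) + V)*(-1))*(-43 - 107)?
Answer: 10968299/24374 ≈ 450.00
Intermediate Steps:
O(F) = 3 (O(F) = 3 + F*0 = 3 + 0 = 3)
l(V) = 450 (l(V) = (V + (3 + V)*(-1))*(-43 - 107) = (V + (-3 - V))*(-150) = -3*(-150) = 450)
l(137) - 1/(12133 + 12241) = 450 - 1/(12133 + 12241) = 450 - 1/24374 = 10968299/24374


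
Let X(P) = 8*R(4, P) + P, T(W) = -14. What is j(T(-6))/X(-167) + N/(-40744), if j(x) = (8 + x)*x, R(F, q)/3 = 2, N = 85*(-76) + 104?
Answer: -95219/173162 ≈ -0.54988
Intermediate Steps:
N = -6356 (N = -6460 + 104 = -6356)
R(F, q) = 6 (R(F, q) = 3*2 = 6)
X(P) = 48 + P (X(P) = 8*6 + P = 48 + P)
j(x) = x*(8 + x)
j(T(-6))/X(-167) + N/(-40744) = (-14*(8 - 14))/(48 - 167) - 6356/(-40744) = -14*(-6)/(-119) - 6356*(-1/40744) = 84*(-1/119) + 1589/10186 = -12/17 + 1589/10186 = -95219/173162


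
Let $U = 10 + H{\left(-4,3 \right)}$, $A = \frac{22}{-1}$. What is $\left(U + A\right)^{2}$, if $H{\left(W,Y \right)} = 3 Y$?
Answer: $9$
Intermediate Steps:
$A = -22$ ($A = 22 \left(-1\right) = -22$)
$U = 19$ ($U = 10 + 3 \cdot 3 = 10 + 9 = 19$)
$\left(U + A\right)^{2} = \left(19 - 22\right)^{2} = \left(-3\right)^{2} = 9$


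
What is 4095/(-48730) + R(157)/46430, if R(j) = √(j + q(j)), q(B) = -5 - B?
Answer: -819/9746 + I*√5/46430 ≈ -0.084034 + 4.816e-5*I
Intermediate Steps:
R(j) = I*√5 (R(j) = √(j + (-5 - j)) = √(-5) = I*√5)
4095/(-48730) + R(157)/46430 = 4095/(-48730) + (I*√5)/46430 = 4095*(-1/48730) + (I*√5)*(1/46430) = -819/9746 + I*√5/46430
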